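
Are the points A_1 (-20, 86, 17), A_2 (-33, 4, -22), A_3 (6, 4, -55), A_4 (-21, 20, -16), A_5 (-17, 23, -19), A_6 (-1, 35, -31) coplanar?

No

The plane through A_1, A_2, A_3 has normal n = A_1A_2 × A_1A_3 = (2706, -1950, 3198) and equation n·P = -167454.
Checking the remaining points: n·A_4 = -146994, n·A_5 = -151614, n·A_6 = -170094.
Since n·A_4 = -146994 ≠ -167454, A_4 is off the plane and the points are not all coplanar.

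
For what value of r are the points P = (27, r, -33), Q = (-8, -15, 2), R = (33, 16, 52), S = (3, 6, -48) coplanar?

Coplanarity ⇔ det[PQ; PR; PS] = 0.
Expanding, this is linear in r: (-2600)r + (70200) = 0.
So r = 27.

27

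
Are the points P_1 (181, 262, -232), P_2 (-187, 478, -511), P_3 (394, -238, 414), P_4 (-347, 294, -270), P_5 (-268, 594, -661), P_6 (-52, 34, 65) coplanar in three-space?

No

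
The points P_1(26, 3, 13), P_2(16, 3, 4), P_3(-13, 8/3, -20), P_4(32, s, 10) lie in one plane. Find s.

Normal to plane P_1P_2P_3: n = (-3, 21, 10/3); plane equation n·P = 85/3.
Requiring n·P_4 = 85/3: (21)s + (-188/3) = 85/3.
So s = 13/3.

13/3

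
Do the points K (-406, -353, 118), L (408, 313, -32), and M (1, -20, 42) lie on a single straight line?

KL = (814, 666, -150), KM = (407, 333, -76).
KL × KM = (-666, 814, 0).
The cross product is nonzero, so the points do not lie on one line.

No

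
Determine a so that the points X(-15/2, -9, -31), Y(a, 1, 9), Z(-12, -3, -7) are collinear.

-15

Direction XZ = (-9/2, 6, 24). From the y-coordinate of Y, the parameter along the line is τ = (1 − (-9))/6 = 5/3.
Then a = (-15/2) + 5/3·(-9/2) = -15.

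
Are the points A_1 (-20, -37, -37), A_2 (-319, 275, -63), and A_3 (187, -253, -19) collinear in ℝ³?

A_1A_2 = (-299, 312, -26), A_1A_3 = (207, -216, 18).
Each component of A_1A_3 is -9/13 times the corresponding component of A_1A_2, so A_1A_3 = -9/13·A_1A_2 and the points are collinear.

Yes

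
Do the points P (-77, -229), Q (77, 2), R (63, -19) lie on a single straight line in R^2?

Yes

PQ = (154, 231), PR = (140, 210).
Checking proportionality: PR = 10/11·PQ, so the vectors are parallel and the points are collinear.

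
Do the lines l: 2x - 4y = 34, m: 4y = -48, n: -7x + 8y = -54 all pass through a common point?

The three lines meet at one point iff the augmented coefficient matrix [aᵢ bᵢ cᵢ] has rank < 3, i.e. its determinant vanishes.
Here the determinant is -56.
Nonzero, so no common point exists.

No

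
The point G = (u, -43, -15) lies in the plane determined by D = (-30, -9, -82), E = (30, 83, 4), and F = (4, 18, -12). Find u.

A normal to the plane is n = DE × DF = (4118, -1276, -1508).
G lies in the plane iff n · DG = 0.
This gives (4118)u + (65888) = 0, so u = -16.

-16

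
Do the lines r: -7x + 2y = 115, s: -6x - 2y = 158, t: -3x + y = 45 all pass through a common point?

Intersecting r and s: solving the 2×2 system gives (x, y) = (-21, -16).
Substitute into t: (-3)(-21) + (1)(-16) = 47.
But t requires 45 ≠ 47, so the three lines have no common point.

No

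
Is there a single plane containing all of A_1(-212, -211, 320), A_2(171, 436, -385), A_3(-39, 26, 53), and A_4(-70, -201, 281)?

No

The four points are coplanar iff the 3×3 determinant with rows A_1A_2, A_1A_3, A_1A_4 is zero.
Rows: (383, 647, -705), (173, 237, -267), (142, 10, -39).
Expanding along the first row: (383)(-6573) − (647)(31167) + (-705)(-31924) = -176088.
Nonzero ⇒ not coplanar.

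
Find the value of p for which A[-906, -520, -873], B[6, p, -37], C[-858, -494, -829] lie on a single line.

-26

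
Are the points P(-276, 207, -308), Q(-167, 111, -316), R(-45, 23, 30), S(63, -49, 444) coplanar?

Yes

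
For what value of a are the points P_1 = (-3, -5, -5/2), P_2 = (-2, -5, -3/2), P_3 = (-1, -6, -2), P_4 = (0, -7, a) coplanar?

-5/2

Normal to plane P_1P_2P_3: n = (1, 3/2, -1); plane equation n·P = -8.
Requiring n·P_4 = -8: (-1)a + (-21/2) = -8.
So a = -5/2.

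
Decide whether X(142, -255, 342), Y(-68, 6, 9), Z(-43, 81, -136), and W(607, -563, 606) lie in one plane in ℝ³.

A normal to the plane through X, Y, Z is n = XY × XZ = (-12870, -38775, -22275).
The plane has equation n·P = 442035. For W: n·W = 519585.
519585 ≠ 442035, so W is off the plane.

No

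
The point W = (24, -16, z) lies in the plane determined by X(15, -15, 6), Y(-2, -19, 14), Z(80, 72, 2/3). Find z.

2/3

A normal to the plane is n = XY × XZ = (-2024/3, 1288/3, -1219).
W lies in the plane iff n · XW = 0.
This gives (-1219)z + (2438/3) = 0, so z = 2/3.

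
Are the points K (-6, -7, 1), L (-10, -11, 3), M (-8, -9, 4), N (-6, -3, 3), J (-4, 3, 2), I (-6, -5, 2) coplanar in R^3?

The plane through K, L, M has normal n = KL × KM = (-8, 8, 0) and equation n·P = -8.
Checking the remaining points: n·N = 24, n·J = 56, n·I = 8.
Since n·N = 24 ≠ -8, N is off the plane and the points are not all coplanar.

No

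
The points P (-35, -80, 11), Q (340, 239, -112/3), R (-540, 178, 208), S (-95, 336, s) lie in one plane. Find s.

Normal to plane PQR: n = (75313, -148400/3, 257845); plane equation n·X = 12473020/3.
Requiring n·S = 12473020/3: (257845)s + (-23775535) = 12473020/3.
So s = 325/3.

325/3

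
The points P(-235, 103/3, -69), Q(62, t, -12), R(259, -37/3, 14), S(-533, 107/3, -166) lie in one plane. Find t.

Coplanarity ⇔ det[PQ; PR; PS] = 0.
Expanding, this is linear in t: (23184)t + (-239568) = 0.
So t = 31/3.

31/3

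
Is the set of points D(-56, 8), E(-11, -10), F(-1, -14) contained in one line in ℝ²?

DE = (45, -18), DF = (55, -22).
Checking proportionality: DF = 11/9·DE, so the vectors are parallel and the points are collinear.

Yes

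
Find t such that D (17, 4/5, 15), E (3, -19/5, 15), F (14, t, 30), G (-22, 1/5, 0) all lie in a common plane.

Coplanarity ⇔ det[DE; DF; DG] = 0.
Expanding, this is linear in t: (210)t + (2604) = 0.
So t = -62/5.

-62/5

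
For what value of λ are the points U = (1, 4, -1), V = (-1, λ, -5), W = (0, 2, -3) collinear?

0

Collinearity requires UV × UW = 0; each component is linear in λ.
The x-component gives (-2)λ + (0) = 0, so λ = 0.
The remaining components then also vanish.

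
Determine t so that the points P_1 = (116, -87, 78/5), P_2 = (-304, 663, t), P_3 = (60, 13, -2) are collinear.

-582/5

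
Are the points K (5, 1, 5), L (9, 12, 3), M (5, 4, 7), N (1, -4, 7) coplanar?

With K as base: KL = (4, 11, -2), KM = (0, 3, 2), KN = (-4, -5, 2).
KM × KN = (16, -8, 12).
KL · (KM × KN) = -48.
Since -48 ≠ 0, the four points are not coplanar.

No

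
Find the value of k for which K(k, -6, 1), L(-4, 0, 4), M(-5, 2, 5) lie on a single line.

Collinearity requires KL × KM = 0; each component is linear in k.
The y-component gives (1)k + (1) = 0, so k = -1.
The remaining components then also vanish.

-1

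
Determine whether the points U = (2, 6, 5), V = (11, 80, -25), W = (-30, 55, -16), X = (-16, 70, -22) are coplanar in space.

No

The four points are coplanar iff the 3×3 determinant with rows UV, UW, UX is zero.
Rows: (9, 74, -30), (-32, 49, -21), (-18, 64, -27).
Expanding along the first row: (9)(21) − (74)(486) + (-30)(-1166) = -795.
Nonzero ⇒ not coplanar.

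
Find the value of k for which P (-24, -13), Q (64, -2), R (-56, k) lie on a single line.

The three points are collinear iff det[PQ; PR] = 0.
This determinant is linear in k: (88)k + (1496) = 0, so k = -17.

-17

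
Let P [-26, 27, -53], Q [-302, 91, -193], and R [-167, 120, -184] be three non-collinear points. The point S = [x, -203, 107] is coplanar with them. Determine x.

-266

Coplanarity requires PQ · (PR × PS) = 0.
PQ = (-276, 64, -140), PR = (-141, 93, -131); the triple product is linear in x with coefficient 4636 and constant term 1233176.
Setting it to zero: x = -266.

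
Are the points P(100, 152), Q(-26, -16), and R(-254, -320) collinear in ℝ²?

Yes

PQ = (-126, -168), PR = (-354, -472).
Twice the signed area of △PQR is (-126)(-472) − (-168)(-354) = 0.
The triangle is degenerate (zero area), so the points are collinear.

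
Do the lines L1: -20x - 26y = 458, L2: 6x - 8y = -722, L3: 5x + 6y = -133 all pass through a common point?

Intersecting L1 and L2: solving the 2×2 system gives (x, y) = (-71, 37).
Substitute into L3: (5)(-71) + (6)(37) = -133.
This equals -133, so (-71, 37) lies on all three lines and they are concurrent.

Yes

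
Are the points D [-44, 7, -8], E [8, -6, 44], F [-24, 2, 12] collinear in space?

DE = (52, -13, 52), DF = (20, -5, 20).
DE × DF = (0, 0, 0).
The cross product vanishes, so the three points are collinear.

Yes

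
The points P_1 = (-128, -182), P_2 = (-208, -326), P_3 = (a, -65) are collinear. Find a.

-63

The three points are collinear iff det[P_1P_2; P_1P_3] = 0.
This determinant is linear in a: (144)a + (9072) = 0, so a = -63.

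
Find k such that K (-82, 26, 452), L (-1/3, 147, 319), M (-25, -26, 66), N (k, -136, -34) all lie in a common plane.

-160/3

Normal to plane KLM: n = (-53622, 71827/3, -33431/3); plane equation n·P = -52298/3.
Requiring n·N = -52298/3: (-53622)k + (-8631818/3) = -52298/3.
So k = -160/3.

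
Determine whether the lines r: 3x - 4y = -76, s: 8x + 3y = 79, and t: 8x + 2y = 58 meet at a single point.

No

Intersecting r and s: solving the 2×2 system gives (x, y) = (88/41, 845/41).
Substitute into t: (8)(88/41) + (2)(845/41) = 2394/41.
But t requires 58 ≠ 2394/41, so the three lines have no common point.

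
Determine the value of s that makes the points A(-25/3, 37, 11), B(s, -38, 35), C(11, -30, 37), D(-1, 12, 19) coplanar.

Normal to plane ACD: n = (114, 36, 8); plane equation n·P = 470.
Requiring n·B = 470: (114)s + (-1088) = 470.
So s = 41/3.

41/3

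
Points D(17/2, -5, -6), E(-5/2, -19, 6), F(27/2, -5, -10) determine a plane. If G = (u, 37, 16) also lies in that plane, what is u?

-31

Coplanarity requires DE · (DF × DG) = 0.
DE = (-11, -14, 12), DF = (5, 0, -4); the triple product is linear in u with coefficient 56 and constant term 1736.
Setting it to zero: u = -31.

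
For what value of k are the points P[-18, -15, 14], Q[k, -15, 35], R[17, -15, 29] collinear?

31

Direction PR = (35, 0, 15). From the z-coordinate of Q, the parameter along the line is τ = (35 − 14)/15 = 7/5.
Then k = (-18) + 7/5·(35) = 31.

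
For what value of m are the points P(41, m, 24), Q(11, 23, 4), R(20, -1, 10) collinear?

Collinearity requires PQ × PR = 0; each component is linear in m.
The x-component gives (-6)m + (-342) = 0, so m = -57.
The remaining components then also vanish.

-57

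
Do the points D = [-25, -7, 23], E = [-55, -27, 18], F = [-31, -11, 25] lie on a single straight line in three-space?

DE = (-30, -20, -5), DF = (-6, -4, 2).
DE × DF = (-60, 90, 0).
The cross product is nonzero, so the points do not lie on one line.

No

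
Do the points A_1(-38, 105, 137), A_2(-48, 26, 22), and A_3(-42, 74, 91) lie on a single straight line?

No

A_1A_2 = (-10, -79, -115), A_1A_3 = (-4, -31, -46).
A_1A_2 × A_1A_3 = (69, 0, -6).
The cross product is nonzero, so the points do not lie on one line.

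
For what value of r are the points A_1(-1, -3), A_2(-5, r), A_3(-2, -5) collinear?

-11

The three points are collinear iff det[A_1A_2; A_1A_3] = 0.
This determinant is linear in r: (1)r + (11) = 0, so r = -11.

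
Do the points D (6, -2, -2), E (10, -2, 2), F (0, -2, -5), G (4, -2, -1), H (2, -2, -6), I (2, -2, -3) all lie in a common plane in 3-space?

Yes

The plane through D, E, F has normal n = DE × DF = (0, -12, 0) and equation n·P = 24.
Checking the remaining points: n·G = 24, n·H = 24, n·I = 24.
All equal 24, so all 6 points lie in one plane.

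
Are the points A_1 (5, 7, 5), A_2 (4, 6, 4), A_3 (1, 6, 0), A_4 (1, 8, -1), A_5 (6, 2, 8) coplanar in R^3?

No

The plane through A_1, A_2, A_3 has normal n = A_1A_2 × A_1A_3 = (4, -1, -3) and equation n·P = -2.
Checking the remaining points: n·A_4 = -1, n·A_5 = -2.
Since n·A_4 = -1 ≠ -2, A_4 is off the plane and the points are not all coplanar.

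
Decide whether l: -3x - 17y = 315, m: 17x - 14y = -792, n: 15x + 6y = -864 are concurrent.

Yes

Intersecting l and m: solving the 2×2 system gives (x, y) = (-54, -9).
Substitute into n: (15)(-54) + (6)(-9) = -864.
This equals -864, so (-54, -9) lies on all three lines and they are concurrent.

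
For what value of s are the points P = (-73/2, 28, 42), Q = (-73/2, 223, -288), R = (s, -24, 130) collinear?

Collinearity requires PQ × PR = 0; each component is linear in s.
The y-component gives (-330)s + (-12045) = 0, so s = -73/2.
The remaining components then also vanish.

-73/2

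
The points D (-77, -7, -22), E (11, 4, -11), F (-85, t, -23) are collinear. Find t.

-8

Direction DE = (88, 11, 11). From the x-coordinate of F, the parameter along the line is τ = (-85 − (-77))/88 = -1/11.
Then t = (-7) + (-1/11)·(11) = -8.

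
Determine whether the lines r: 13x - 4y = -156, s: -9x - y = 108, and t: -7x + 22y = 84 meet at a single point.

Lines aᵢx + bᵢy = cᵢ with pairwise distinct directions are concurrent exactly when det[aᵢ bᵢ cᵢ] = 0.
Here the determinant is 0.
It vanishes, so the lines are concurrent at (-12, 0).

Yes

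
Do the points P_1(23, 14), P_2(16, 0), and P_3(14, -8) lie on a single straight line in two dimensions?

No

P_1P_2 = (-7, -14), P_1P_3 = (-9, -22).
If collinear, P_1P_3 would be a scalar multiple of P_1P_2. But (-7)·(-22) ≠ (-14)·(-9) (difference 28), so they are not parallel; the points are not collinear.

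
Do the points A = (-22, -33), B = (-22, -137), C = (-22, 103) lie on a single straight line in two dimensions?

AB = (0, -104), AC = (0, 136).
Twice the signed area of △ABC is (0)(136) − (-104)(0) = 0.
The triangle is degenerate (zero area), so the points are collinear.

Yes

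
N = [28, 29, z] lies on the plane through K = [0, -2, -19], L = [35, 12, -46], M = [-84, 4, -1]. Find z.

-64

Coplanarity requires KL · (KM × KN) = 0.
KL = (35, 14, -27), KM = (-84, 6, 18); the triple product is linear in z with coefficient 1386 and constant term 88704.
Setting it to zero: z = -64.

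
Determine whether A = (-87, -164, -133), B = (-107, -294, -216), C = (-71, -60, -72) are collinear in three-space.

AB = (-20, -130, -83), AC = (16, 104, 61).
Comparing components 2 and 3: (-130)(61) − (-83)(104) = 702 ≠ 0, so AB and AC are not parallel and the points are not collinear.

No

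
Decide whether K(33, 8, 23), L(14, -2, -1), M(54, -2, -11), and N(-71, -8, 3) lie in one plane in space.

Yes

With K as base: KL = (-19, -10, -24), KM = (21, -10, -34), KN = (-104, -16, -20).
KM × KN = (-344, 3956, -1376).
KL · (KM × KN) = 0.
The scalar triple product vanishes, so the four points are coplanar.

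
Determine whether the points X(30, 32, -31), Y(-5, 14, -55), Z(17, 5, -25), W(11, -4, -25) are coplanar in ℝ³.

No

With X as base: XY = (-35, -18, -24), XZ = (-13, -27, 6), XW = (-19, -36, 6).
XZ × XW = (54, -36, -45).
XY · (XZ × XW) = -162.
Since -162 ≠ 0, the four points are not coplanar.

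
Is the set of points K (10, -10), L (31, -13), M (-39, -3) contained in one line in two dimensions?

KL = (21, -3), KM = (-49, 7).
det[KL; KM] = (21)(7) − (-3)(-49) = 0.
The determinant is zero, so the points are collinear.

Yes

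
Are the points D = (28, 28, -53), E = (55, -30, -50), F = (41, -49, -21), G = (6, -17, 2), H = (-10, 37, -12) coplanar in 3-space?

The plane through D, E, F has normal n = DE × DF = (-1625, -825, -1325) and equation n·P = 1625.
Checking the remaining points: n·G = 1625, n·H = 1625.
All equal 1625, so all 5 points lie in one plane.

Yes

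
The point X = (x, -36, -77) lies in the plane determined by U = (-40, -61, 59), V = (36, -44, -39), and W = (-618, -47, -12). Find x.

The plane through U, V, W has equation 165x + 62040y + 10890z = -3148530.
Substituting X: (165)x + (-3071970) = -3148530, so x = -464.

-464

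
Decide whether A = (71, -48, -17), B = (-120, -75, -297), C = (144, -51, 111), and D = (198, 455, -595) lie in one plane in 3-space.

With A as base: AB = (-191, -27, -280), AC = (73, -3, 128), AD = (127, 503, -578).
AC × AD = (-62650, 58450, 37100).
AB · (AC × AD) = 0.
The scalar triple product vanishes, so the four points are coplanar.

Yes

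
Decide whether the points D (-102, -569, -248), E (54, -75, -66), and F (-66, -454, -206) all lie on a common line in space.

No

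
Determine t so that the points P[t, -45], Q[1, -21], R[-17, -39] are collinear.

Collinearity: (P − Q) must be parallel to (R − Q) = (-18, -18).
Cross-multiplying the components: (t − 1)·(-18) = (-24)·(-18).
Solving gives t = -23.

-23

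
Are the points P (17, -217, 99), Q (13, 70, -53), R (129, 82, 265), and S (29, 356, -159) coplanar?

No

The four points are coplanar iff the 3×3 determinant with rows PQ, PR, PS is zero.
Rows: (-4, 287, -152), (112, 299, 166), (12, 573, -258).
Expanding along the first row: (-4)(-172260) − (287)(-30888) + (-152)(60588) = 344520.
Nonzero ⇒ not coplanar.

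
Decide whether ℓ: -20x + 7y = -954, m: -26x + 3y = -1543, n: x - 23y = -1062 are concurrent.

No

The three lines meet at one point iff the augmented coefficient matrix [aᵢ bᵢ cᵢ] has rank < 3, i.e. its determinant vanishes.
Here the determinant is 1785.
Nonzero, so no common point exists.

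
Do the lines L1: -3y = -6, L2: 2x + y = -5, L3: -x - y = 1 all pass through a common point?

Lines aᵢx + bᵢy = cᵢ with pairwise distinct directions are concurrent exactly when det[aᵢ bᵢ cᵢ] = 0.
Here the determinant is -3.
Nonzero, so no common point exists.

No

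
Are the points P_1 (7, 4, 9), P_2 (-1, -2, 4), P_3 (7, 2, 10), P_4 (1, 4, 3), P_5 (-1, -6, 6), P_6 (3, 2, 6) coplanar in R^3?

Yes

The plane through P_1, P_2, P_3 has normal n = P_1P_2 × P_1P_3 = (-16, 8, 16) and equation n·P = 64.
Checking the remaining points: n·P_4 = 64, n·P_5 = 64, n·P_6 = 64.
All equal 64, so all 6 points lie in one plane.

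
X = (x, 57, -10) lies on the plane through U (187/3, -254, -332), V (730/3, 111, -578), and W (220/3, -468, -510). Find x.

70/3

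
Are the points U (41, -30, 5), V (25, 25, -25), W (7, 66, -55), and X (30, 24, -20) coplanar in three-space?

No

The four points are coplanar iff the 3×3 determinant with rows UV, UW, UX is zero.
Rows: (-16, 55, -30), (-34, 96, -60), (-11, 54, -25).
Expanding along the first row: (-16)(840) − (55)(190) + (-30)(-780) = -490.
Nonzero ⇒ not coplanar.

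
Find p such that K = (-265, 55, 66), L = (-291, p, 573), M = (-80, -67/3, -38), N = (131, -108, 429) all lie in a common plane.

68

The points are coplanar iff KL · (KM × KN) = 0.
Expanding, this is linear in p: (-108339)p + (7367052) = 0.
So p = 68.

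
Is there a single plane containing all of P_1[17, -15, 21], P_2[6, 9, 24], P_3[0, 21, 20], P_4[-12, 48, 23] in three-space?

No

A normal to the plane through P_1, P_2, P_3 is n = P_1P_2 × P_1P_3 = (-132, -62, 12).
The plane has equation n·P = -1062. For P_4: n·P_4 = -1116.
-1116 ≠ -1062, so P_4 is off the plane.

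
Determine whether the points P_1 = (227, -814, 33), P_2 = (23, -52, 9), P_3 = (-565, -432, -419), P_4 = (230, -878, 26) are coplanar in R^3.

The four points are coplanar iff the 3×3 determinant with rows P_1P_2, P_1P_3, P_1P_4 is zero.
Rows: (-204, 762, -24), (-792, 382, -452), (3, -64, -7).
Expanding along the first row: (-204)(-31602) − (762)(6900) + (-24)(49542) = 0.
Zero determinant ⇒ coplanar.

Yes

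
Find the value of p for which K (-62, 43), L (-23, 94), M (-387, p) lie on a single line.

-382

Collinearity: (M − K) must be parallel to (L − K) = (39, 51).
Cross-multiplying the components: (p − 43)·(39) = (-325)·(51).
Solving gives p = -382.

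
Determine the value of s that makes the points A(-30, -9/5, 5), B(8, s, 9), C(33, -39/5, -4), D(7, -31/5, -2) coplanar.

-3/5

The points are coplanar iff AB · (AC × AD) = 0.
Expanding, this is linear in s: (108)s + (324/5) = 0.
So s = -3/5.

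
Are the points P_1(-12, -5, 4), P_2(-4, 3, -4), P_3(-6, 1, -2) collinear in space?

Yes

P_1P_2 = (8, 8, -8), P_1P_3 = (6, 6, -6).
Each component of P_1P_3 is 3/4 times the corresponding component of P_1P_2, so P_1P_3 = 3/4·P_1P_2 and the points are collinear.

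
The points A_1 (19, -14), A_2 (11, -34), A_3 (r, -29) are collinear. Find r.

Collinearity: (A_3 − A_1) must be parallel to (A_2 − A_1) = (-8, -20).
Cross-multiplying the components: (r − 19)·(-20) = (-15)·(-8).
Solving gives r = 13.

13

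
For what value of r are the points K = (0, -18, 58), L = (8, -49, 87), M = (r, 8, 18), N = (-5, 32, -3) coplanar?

Normal to plane KLN: n = (441, 343, 245); plane equation n·P = 8036.
Requiring n·M = 8036: (441)r + (7154) = 8036.
So r = 2.

2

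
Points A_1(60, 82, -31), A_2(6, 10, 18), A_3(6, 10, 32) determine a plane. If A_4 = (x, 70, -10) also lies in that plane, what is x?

Coplanarity requires A_1A_2 · (A_1A_3 × A_1A_4) = 0.
A_1A_2 = (-54, -72, 49), A_1A_3 = (-54, -72, 63); the triple product is linear in x with coefficient -1008 and constant term 51408.
Setting it to zero: x = 51.

51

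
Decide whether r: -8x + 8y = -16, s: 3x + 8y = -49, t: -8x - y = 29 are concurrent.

Lines aᵢx + bᵢy = cᵢ with pairwise distinct directions are concurrent exactly when det[aᵢ bᵢ cᵢ] = 0.
Here the determinant is 0.
It vanishes, so the lines are concurrent at (-3, -5).

Yes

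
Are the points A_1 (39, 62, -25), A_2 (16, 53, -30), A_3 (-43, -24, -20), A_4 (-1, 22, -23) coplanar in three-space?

No

The four points are coplanar iff the 3×3 determinant with rows A_1A_2, A_1A_3, A_1A_4 is zero.
Rows: (-23, -9, -5), (-82, -86, 5), (-40, -40, 2).
Expanding along the first row: (-23)(28) − (-9)(36) + (-5)(-160) = 480.
Nonzero ⇒ not coplanar.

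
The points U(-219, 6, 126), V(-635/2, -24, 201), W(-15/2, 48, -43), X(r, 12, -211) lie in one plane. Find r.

171

Normal to plane UVW: n = (1920, -784, 2208); plane equation n·P = -146976.
Requiring n·X = -146976: (1920)r + (-475296) = -146976.
So r = 171.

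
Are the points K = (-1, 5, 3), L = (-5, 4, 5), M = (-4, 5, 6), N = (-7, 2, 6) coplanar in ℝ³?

No

With K as base: KL = (-4, -1, 2), KM = (-3, 0, 3), KN = (-6, -3, 3).
KM × KN = (9, -9, 9).
KL · (KM × KN) = -9.
Since -9 ≠ 0, the four points are not coplanar.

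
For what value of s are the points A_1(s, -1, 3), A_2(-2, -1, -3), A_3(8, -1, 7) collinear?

4

Direction A_2A_3 = (10, 0, 10). From the z-coordinate of A_1, the parameter along the line is τ = (3 − (-3))/10 = 3/5.
Then s = (-2) + 3/5·(10) = 4.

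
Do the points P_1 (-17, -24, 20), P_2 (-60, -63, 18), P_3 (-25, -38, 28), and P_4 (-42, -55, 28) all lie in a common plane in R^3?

No

With P_1 as base: P_1P_2 = (-43, -39, -2), P_1P_3 = (-8, -14, 8), P_1P_4 = (-25, -31, 8).
P_1P_3 × P_1P_4 = (136, -136, -102).
P_1P_2 · (P_1P_3 × P_1P_4) = -340.
Since -340 ≠ 0, the four points are not coplanar.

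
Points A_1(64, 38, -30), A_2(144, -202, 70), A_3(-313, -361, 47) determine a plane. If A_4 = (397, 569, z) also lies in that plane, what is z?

-162

Coplanarity requires A_1A_2 · (A_1A_3 × A_1A_4) = 0.
A_1A_2 = (80, -240, 100), A_1A_3 = (-377, -399, 77); the triple product is linear in z with coefficient -122400 and constant term -19828800.
Setting it to zero: z = -162.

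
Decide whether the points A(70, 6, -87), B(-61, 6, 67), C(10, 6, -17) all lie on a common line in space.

AB = (-131, 0, 154), AC = (-60, 0, 70).
AB × AC = (0, -70, 0).
The cross product is nonzero, so the points do not lie on one line.

No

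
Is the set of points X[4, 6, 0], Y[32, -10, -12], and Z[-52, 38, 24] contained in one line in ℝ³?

Yes

XY = (28, -16, -12), XZ = (-56, 32, 24).
Each component of XZ is -2 times the corresponding component of XY, so XZ = -2·XY and the points are collinear.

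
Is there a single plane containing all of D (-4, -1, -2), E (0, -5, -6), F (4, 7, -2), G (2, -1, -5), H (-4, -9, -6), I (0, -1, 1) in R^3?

No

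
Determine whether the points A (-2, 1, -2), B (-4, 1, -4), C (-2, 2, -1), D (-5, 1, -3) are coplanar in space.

The four points are coplanar iff the 3×3 determinant with rows AB, AC, AD is zero.
Rows: (-2, 0, -2), (0, 1, 1), (-3, 0, -1).
Expanding along the first row: (-2)(-1) − (0)(3) + (-2)(3) = -4.
Nonzero ⇒ not coplanar.

No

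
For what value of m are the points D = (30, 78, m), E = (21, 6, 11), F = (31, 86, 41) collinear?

Collinearity requires DE × DF = 0; each component is linear in m.
The x-component gives (80)m + (-3040) = 0, so m = 38.
The remaining components then also vanish.

38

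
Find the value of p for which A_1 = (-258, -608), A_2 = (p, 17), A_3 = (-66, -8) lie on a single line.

-58

Collinearity: (A_2 − A_1) must be parallel to (A_3 − A_1) = (192, 600).
Cross-multiplying the components: (p − (-258))·(600) = (625)·(192).
Solving gives p = -58.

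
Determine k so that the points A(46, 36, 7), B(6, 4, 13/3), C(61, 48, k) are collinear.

8

Direction AB = (-40, -32, -8/3). From the x-coordinate of C, the parameter along the line is τ = (61 − 46)/(-40) = -3/8.
Then k = 7 + (-3/8)·(-8/3) = 8.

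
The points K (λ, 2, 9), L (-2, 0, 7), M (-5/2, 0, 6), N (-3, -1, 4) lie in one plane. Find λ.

-2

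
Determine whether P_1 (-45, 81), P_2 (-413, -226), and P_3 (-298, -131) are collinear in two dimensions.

P_1P_2 = (-368, -307), P_1P_3 = (-253, -212).
Twice the signed area of △P_1P_2P_3 is (-368)(-212) − (-307)(-253) = 345.
The area is nonzero, so the three points are not collinear.

No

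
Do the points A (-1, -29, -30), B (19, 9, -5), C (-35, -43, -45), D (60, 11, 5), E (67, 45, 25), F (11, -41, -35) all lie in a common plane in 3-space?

No

The plane through A, B, C has normal n = AB × AC = (-220, -550, 1012) and equation n·P = -14190.
Checking the remaining points: n·D = -14190, n·E = -14190, n·F = -15290.
Since n·F = -15290 ≠ -14190, F is off the plane and the points are not all coplanar.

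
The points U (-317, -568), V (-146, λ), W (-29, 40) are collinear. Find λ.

-207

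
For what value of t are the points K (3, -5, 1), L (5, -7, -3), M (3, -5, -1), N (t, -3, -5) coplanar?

1

The points are coplanar iff KL · (KM × KN) = 0.
Expanding, this is linear in t: (4)t + (-4) = 0.
So t = 1.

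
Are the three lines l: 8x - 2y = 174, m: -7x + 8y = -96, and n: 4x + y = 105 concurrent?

Yes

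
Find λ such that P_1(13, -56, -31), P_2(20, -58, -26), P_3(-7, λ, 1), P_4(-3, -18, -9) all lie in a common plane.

The points are coplanar iff P_1P_2 · (P_1P_3 × P_1P_4) = 0.
Expanding, this is linear in λ: (234)λ + (936) = 0.
So λ = -4.

-4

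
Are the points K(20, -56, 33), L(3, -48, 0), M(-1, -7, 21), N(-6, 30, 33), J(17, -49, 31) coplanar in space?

No

The plane through K, L, M has normal n = KL × KM = (1521, 489, -665) and equation n·P = -18909.
Checking the remaining points: n·N = -16401, n·J = -18719.
Since n·N = -16401 ≠ -18909, N is off the plane and the points are not all coplanar.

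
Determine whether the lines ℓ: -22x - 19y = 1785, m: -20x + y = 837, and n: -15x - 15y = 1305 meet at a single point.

Intersecting ℓ and m: solving the 2×2 system gives (x, y) = (-44, -43).
Substitute into n: (-15)(-44) + (-15)(-43) = 1305.
This equals 1305, so (-44, -43) lies on all three lines and they are concurrent.

Yes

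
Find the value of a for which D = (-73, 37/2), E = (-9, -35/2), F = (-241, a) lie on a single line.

113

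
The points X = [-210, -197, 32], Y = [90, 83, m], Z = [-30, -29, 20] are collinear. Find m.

12

Collinearity requires XY × XZ = 0; each component is linear in m.
The x-component gives (-168)m + (2016) = 0, so m = 12.
The remaining components then also vanish.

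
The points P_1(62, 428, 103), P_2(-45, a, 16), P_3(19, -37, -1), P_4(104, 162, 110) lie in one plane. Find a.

579

Coplanarity ⇔ det[P_1P_2; P_1P_3; P_1P_4] = 0.
Expanding, this is linear in a: (-4067)a + (2354793) = 0.
So a = 579.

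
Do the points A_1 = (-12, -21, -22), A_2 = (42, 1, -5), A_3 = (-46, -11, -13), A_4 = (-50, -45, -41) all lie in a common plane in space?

Yes

The four points are coplanar iff the 3×3 determinant with rows A_1A_2, A_1A_3, A_1A_4 is zero.
Rows: (54, 22, 17), (-34, 10, 9), (-38, -24, -19).
Expanding along the first row: (54)(26) − (22)(988) + (17)(1196) = 0.
Zero determinant ⇒ coplanar.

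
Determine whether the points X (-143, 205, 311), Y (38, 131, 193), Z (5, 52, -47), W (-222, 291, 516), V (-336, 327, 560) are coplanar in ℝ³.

No

The plane through X, Y, Z has normal n = XY × XZ = (8438, 47334, -16741) and equation n·P = 3290385.
Checking the remaining points: n·W = 3262602, n·V = 3268090.
Since n·W = 3262602 ≠ 3290385, W is off the plane and the points are not all coplanar.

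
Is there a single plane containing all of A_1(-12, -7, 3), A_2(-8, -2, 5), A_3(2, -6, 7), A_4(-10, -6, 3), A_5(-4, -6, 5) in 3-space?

No

The plane through A_1, A_2, A_3 has normal n = A_1A_2 × A_1A_3 = (18, 12, -66) and equation n·P = -498.
Checking the remaining points: n·A_4 = -450, n·A_5 = -474.
Since n·A_4 = -450 ≠ -498, A_4 is off the plane and the points are not all coplanar.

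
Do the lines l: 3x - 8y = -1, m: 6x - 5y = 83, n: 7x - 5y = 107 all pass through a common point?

No

The three lines meet at one point iff the augmented coefficient matrix [aᵢ bᵢ cᵢ] has rank < 3, i.e. its determinant vanishes.
Here the determinant is 123.
Nonzero, so no common point exists.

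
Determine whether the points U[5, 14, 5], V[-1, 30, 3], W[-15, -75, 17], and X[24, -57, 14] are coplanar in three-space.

Yes

A normal to the plane through U, V, W is n = UV × UW = (14, 112, 854).
The plane has equation n·P = 5908. For X: n·X = 5908.
Equal, so X lies in the plane and all four are coplanar.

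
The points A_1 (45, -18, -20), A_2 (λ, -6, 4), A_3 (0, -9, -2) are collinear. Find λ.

Direction A_1A_3 = (-45, 9, 18). From the y-coordinate of A_2, the parameter along the line is τ = (-6 − (-18))/9 = 4/3.
Then λ = 45 + 4/3·(-45) = -15.

-15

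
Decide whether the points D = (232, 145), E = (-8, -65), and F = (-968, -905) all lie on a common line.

Yes

DE = (-240, -210), DF = (-1200, -1050).
det[DE; DF] = (-240)(-1050) − (-210)(-1200) = 0.
The determinant is zero, so the points are collinear.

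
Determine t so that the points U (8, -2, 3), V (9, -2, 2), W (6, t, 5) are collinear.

-2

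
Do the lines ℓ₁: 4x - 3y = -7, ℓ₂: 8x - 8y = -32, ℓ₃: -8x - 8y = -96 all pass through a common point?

No

Intersecting ℓ₁ and ℓ₂: solving the 2×2 system gives (x, y) = (5, 9).
Substitute into ℓ₃: (-8)(5) + (-8)(9) = -112.
But ℓ₃ requires -96 ≠ -112, so the three lines have no common point.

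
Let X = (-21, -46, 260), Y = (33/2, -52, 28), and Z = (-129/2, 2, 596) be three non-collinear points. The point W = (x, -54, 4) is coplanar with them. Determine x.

20

A normal to the plane is n = XY × XZ = (9120, -2508, 1539).
W lies in the plane iff n · XW = 0.
This gives (9120)x + (-182400) = 0, so x = 20.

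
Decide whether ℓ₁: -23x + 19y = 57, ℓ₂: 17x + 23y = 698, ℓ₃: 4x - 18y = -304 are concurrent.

No

Intersecting ℓ₁ and ℓ₂: solving the 2×2 system gives (x, y) = (11951/852, 17023/852).
Substitute into ℓ₃: (4)(11951/852) + (-18)(17023/852) = -129305/426.
But ℓ₃ requires -304 ≠ -129305/426, so the three lines have no common point.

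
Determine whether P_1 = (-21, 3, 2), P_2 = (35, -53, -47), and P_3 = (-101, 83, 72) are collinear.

Yes

P_1P_2 = (56, -56, -49), P_1P_3 = (-80, 80, 70).
P_1P_2 × P_1P_3 = (0, 0, 0).
The cross product vanishes, so the three points are collinear.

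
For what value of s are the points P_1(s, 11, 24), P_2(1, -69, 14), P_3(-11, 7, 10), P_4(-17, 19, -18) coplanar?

Coplanarity ⇔ det[P_1P_2; P_1P_3; P_1P_4] = 0.
Expanding, this is linear in s: (2080)s + (19760) = 0.
So s = -19/2.

-19/2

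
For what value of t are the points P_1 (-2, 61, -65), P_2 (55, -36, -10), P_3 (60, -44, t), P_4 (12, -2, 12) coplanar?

Normal to plane P_1P_2P_4: n = (-4004, -3619, -2233); plane equation n·P = -67606.
Requiring n·P_3 = -67606: (-2233)t + (-81004) = -67606.
So t = -6.

-6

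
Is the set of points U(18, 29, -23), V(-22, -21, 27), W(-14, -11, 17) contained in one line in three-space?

UV = (-40, -50, 50), UW = (-32, -40, 40).
UV × UW = (0, 0, 0).
The cross product vanishes, so the three points are collinear.

Yes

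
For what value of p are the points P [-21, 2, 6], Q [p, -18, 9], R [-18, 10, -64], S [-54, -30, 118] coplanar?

-50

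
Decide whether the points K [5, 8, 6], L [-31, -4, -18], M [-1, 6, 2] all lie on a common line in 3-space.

Yes

KL = (-36, -12, -24), KM = (-6, -2, -4).
Each component of KM is 1/6 times the corresponding component of KL, so KM = 1/6·KL and the points are collinear.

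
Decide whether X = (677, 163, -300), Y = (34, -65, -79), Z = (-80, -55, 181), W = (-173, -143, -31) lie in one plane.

With X as base: XY = (-643, -228, 221), XZ = (-757, -218, 481), XW = (-850, -306, 269).
XZ × XW = (88544, -205217, 46342).
XY · (XZ × XW) = 97266.
Since 97266 ≠ 0, the four points are not coplanar.

No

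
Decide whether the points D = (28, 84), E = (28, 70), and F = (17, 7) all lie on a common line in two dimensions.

DE = (0, -14), DF = (-11, -77).
Twice the signed area of △DEF is (0)(-77) − (-14)(-11) = -154.
The area is nonzero, so the three points are not collinear.

No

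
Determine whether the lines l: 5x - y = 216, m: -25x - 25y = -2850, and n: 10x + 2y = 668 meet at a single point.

Intersecting l and m: solving the 2×2 system gives (x, y) = (55, 59).
Substitute into n: (10)(55) + (2)(59) = 668.
This equals 668, so (55, 59) lies on all three lines and they are concurrent.

Yes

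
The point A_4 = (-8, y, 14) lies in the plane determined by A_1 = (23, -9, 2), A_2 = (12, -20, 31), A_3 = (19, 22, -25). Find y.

25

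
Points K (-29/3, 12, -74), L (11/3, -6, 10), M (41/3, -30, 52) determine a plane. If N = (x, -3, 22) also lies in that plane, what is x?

The plane through K, L, M has equation 1260x + 280y − 140z = 1540.
Substituting N: (1260)x + (-3920) = 1540, so x = 13/3.

13/3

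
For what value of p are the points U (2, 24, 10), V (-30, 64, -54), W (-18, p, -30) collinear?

Collinearity requires UV × UW = 0; each component is linear in p.
The x-component gives (64)p + (-3136) = 0, so p = 49.
The remaining components then also vanish.

49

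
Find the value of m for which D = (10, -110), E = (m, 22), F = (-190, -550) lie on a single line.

Collinearity: (E − D) must be parallel to (F − D) = (-200, -440).
Cross-multiplying the components: (m − 10)·(-440) = (132)·(-200).
Solving gives m = 70.

70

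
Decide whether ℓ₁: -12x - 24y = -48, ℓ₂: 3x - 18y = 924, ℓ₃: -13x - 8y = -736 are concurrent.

Yes

Lines aᵢx + bᵢy = cᵢ with pairwise distinct directions are concurrent exactly when det[aᵢ bᵢ cᵢ] = 0.
Here the determinant is 0.
It vanishes, so the lines are concurrent at (80, -38).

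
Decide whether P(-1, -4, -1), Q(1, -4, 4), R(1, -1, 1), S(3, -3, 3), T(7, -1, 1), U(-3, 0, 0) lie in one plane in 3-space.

No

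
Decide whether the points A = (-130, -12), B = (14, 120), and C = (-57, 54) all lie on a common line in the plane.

AB = (144, 132), AC = (73, 66).
det[AB; AC] = (144)(66) − (132)(73) = -132.
The determinant is nonzero, so they are not collinear.

No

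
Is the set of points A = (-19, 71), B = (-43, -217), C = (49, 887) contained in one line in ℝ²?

Yes

AB = (-24, -288), AC = (68, 816).
det[AB; AC] = (-24)(816) − (-288)(68) = 0.
The determinant is zero, so the points are collinear.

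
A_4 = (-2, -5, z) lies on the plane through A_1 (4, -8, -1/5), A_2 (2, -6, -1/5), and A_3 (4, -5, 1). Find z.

-7/5

Coplanarity requires A_1A_2 · (A_1A_3 × A_1A_4) = 0.
A_1A_2 = (-2, 2, 0), A_1A_3 = (0, 3, 6/5); the triple product is linear in z with coefficient -6 and constant term -42/5.
Setting it to zero: z = -7/5.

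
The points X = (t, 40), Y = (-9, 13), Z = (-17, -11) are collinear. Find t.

The three points are collinear iff det[XY; XZ] = 0.
This determinant is linear in t: (24)t + (0) = 0, so t = 0.

0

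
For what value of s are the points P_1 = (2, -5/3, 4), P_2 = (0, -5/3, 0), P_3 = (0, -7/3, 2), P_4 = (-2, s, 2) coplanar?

Coplanarity ⇔ det[P_1P_2; P_1P_3; P_1P_4] = 0.
Expanding, this is linear in s: (4)s + (44/3) = 0.
So s = -11/3.

-11/3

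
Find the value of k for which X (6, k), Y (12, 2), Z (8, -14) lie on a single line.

-22

Collinearity: (X − Y) must be parallel to (Z − Y) = (-4, -16).
Cross-multiplying the components: (k − 2)·(-4) = (-6)·(-16).
Solving gives k = -22.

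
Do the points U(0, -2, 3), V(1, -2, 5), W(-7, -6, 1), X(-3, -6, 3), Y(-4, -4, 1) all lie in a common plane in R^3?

The plane through U, V, W has normal n = UV × UW = (8, -12, -4) and equation n·P = 12.
Checking the remaining points: n·X = 36, n·Y = 12.
Since n·X = 36 ≠ 12, X is off the plane and the points are not all coplanar.

No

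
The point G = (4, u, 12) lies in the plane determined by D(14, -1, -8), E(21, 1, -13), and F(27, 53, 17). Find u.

Coplanarity requires DE · (DF × DG) = 0.
DE = (7, 2, -5), DF = (13, 54, 25); the triple product is linear in u with coefficient -240 and constant term 3600.
Setting it to zero: u = 15.

15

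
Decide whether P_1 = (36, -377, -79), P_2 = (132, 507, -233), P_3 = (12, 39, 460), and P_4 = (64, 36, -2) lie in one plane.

Yes

With P_1 as base: P_1P_2 = (96, 884, -154), P_1P_3 = (-24, 416, 539), P_1P_4 = (28, 413, 77).
P_1P_3 × P_1P_4 = (-190575, 16940, -21560).
P_1P_2 · (P_1P_3 × P_1P_4) = 0.
The scalar triple product vanishes, so the four points are coplanar.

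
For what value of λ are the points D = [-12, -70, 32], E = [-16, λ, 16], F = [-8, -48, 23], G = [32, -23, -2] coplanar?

-17

Normal to plane DFG: n = (-325, -260, -780); plane equation n·P = -2860.
Requiring n·E = -2860: (-260)λ + (-7280) = -2860.
So λ = -17.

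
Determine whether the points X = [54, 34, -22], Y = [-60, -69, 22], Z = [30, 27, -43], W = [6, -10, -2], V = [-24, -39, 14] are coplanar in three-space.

No

The plane through X, Y, Z has normal n = XY × XZ = (2471, -3450, -1674) and equation n·P = 52962.
Checking the remaining points: n·W = 52674, n·V = 51810.
Since n·W = 52674 ≠ 52962, W is off the plane and the points are not all coplanar.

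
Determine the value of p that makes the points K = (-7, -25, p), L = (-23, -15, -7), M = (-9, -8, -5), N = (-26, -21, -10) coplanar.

Coplanarity ⇔ det[KL; KM; KN] = 0.
Expanding, this is linear in p: (63)p + (945) = 0.
So p = -15.

-15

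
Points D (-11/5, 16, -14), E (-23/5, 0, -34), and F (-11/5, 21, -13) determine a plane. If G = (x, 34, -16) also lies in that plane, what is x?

-3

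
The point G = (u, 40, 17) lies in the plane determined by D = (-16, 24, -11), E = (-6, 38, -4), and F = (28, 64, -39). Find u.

-11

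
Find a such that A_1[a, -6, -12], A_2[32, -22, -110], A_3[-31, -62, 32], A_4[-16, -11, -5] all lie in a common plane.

The points are coplanar iff A_1A_2 · (A_1A_3 × A_1A_4) = 0.
Expanding, this is linear in a: (5762)a + (74906) = 0.
So a = -13.

-13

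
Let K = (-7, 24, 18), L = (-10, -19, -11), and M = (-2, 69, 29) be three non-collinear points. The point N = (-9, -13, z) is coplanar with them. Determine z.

-13

A normal to the plane is n = KL × KM = (832, -112, 80).
N lies in the plane iff n · KN = 0.
This gives (80)z + (1040) = 0, so z = -13.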